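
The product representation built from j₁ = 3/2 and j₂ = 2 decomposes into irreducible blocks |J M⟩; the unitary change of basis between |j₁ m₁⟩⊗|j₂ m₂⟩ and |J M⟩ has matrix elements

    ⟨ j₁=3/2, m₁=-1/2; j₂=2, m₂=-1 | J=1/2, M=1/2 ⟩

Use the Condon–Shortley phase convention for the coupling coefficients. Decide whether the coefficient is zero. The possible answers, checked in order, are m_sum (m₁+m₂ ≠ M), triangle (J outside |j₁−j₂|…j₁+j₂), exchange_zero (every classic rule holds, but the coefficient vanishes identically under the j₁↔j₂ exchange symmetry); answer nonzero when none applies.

m-sum: m₁+m₂ = -1/2+(-1) = -3/2, M = 1/2  ✗ ⇒ coefficient is 0

m_sum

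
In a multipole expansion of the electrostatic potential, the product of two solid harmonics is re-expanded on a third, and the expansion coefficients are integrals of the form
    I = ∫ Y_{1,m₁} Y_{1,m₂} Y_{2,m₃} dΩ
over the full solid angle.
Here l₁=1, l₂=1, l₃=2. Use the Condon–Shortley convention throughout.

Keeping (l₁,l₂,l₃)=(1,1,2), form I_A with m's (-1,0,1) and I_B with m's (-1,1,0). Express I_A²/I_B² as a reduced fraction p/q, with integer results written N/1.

3/1

Shared (l₁,l₂,l₃)=(1,1,2): N and (l;000)² cancel in I_A²/I_B².
A: Δ = 0!·2!·2!/5! = 1/30; Racah Σ t=0..0: t=0:+1/2 = 1/2; ⇒ 3j(1 1 2; -1 0 1)² = 1/10, sgn -1
B: Δ = 0!·2!·2!/5! = 1/30; Racah Σ t=0..0: t=0:+1/4 = 1/4; ⇒ 3j(1 1 2; -1 1 0)² = 1/30, sgn +1
I_A²/I_B² = (1/10)/(1/30) = 3/1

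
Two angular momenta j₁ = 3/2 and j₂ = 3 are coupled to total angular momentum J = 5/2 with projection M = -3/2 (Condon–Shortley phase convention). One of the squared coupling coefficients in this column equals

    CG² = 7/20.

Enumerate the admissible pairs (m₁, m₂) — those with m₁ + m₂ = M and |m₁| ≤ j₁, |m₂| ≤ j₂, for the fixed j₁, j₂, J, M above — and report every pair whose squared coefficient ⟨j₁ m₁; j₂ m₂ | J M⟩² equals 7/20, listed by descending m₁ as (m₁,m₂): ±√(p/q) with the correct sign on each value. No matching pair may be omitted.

(-1/2,-1): −√(7/20)

Admissible pairs with m₁+m₂ = M = -3/2: (-3/2,0), (-1/2,-1), (1/2,-2), (3/2,-3)
  (m₁,m₂)=(3/2,-3): CG² = 9/28, CG = +√(9/28)
  (m₁,m₂)=(1/2,-2): CG² = 1/14, CG = +√(1/14)
  (m₁,m₂)=(-1/2,-1): CG² = 7/20, CG = −√(7/20)   ← matches the target
  (m₁,m₂)=(-3/2,0): CG² = 9/35, CG = +√(9/35)
Pairs with CG² = 7/20: (-1/2,-1): −√(7/20)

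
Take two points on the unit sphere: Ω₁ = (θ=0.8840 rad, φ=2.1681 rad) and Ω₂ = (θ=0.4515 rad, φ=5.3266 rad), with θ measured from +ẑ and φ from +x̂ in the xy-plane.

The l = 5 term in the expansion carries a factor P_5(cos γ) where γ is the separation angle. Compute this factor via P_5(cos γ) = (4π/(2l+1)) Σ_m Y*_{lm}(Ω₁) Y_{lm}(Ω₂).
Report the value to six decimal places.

Term-by-term m-sum for l=5 (normalisation 4π/11 = 1.142397):
  [-5]  conj(Y_{5,-5})(Ω₁) = -0.01982 - 0.12679j ; Y_{5,-5}(Ω₂) = 0.00052 - 0.00732j ; Δ = -0.00094 + 0.00008j
  [-4]  conj(Y_{5,-4})(Ω₁) = -0.24293 + 0.22740j ; Y_{5,-4}(Ω₂) = -0.03707 - 0.03027j ; Δ = 0.01589 - 0.00108j
  [-3]  conj(Y_{5,-3})(Ω₁) = 0.40864 + 0.09186j ; Y_{5,-3}(Ω₂) = -0.17401 + 0.04850j ; Δ = -0.07556 + 0.00384j
  [-2]  conj(Y_{5,-2})(Ω₁) = -0.04865 - 0.12318j ; Y_{5,-2}(Ω₂) = -0.13926 + 0.39074j ; Δ = 0.05491 - 0.00186j
  [-1]  conj(Y_{5,-1})(Ω₁) = 0.17192 - 0.25275j ; Y_{5,-1}(Ω₂) = 0.27629 + 0.39179j ; Δ = 0.14652 - 0.00248j
  [+0]  conj(Y_{5,0})(Ω₁) = -0.21947 + 0.00000j ; Y_{5,0}(Ω₂) = -0.03974 + 0.00000j ; Δ = 0.00872 + 0.00000j
  [+1]  conj(Y_{5,1})(Ω₁) = -0.17192 - 0.25275j ; Y_{5,1}(Ω₂) = -0.27629 + 0.39179j ; Δ = 0.14652 + 0.00248j
  [+2]  conj(Y_{5,2})(Ω₁) = -0.04865 + 0.12318j ; Y_{5,2}(Ω₂) = -0.13926 - 0.39074j ; Δ = 0.05491 + 0.00186j
  [+3]  conj(Y_{5,3})(Ω₁) = -0.40864 + 0.09186j ; Y_{5,3}(Ω₂) = 0.17401 + 0.04850j ; Δ = -0.07556 - 0.00384j
  [+4]  conj(Y_{5,4})(Ω₁) = -0.24293 - 0.22740j ; Y_{5,4}(Ω₂) = -0.03707 + 0.03027j ; Δ = 0.01589 + 0.00108j
  [+5]  conj(Y_{5,5})(Ω₁) = 0.01982 - 0.12679j ; Y_{5,5}(Ω₂) = -0.00052 - 0.00732j ; Δ = -0.00094 - 0.00008j
Σ over m = 0.29036 + 0.00000j; ×(4π/11) → 0.33170 + 0.00000j. Real part: 0.331703

0.331703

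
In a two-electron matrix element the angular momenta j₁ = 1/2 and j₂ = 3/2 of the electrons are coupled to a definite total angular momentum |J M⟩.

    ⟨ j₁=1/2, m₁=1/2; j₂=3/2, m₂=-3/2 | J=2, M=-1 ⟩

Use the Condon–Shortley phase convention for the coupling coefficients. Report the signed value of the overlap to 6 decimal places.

+0.500000  (= +√(1/4))

triangle: 0!·1!·3!/5! = 6/120
(j±m)!: 1!·0!·0!·3!·1!·3! = 36
prefactor² = (2J+1)·Δ·N² = 9
  k=0: +1/(0!·0!·0!·0!·1!·3!) = 1/6
Σ = 1/6  ⇒  CG² = 9·(1/6)² = 1/4
CG = +√(1/4) = +0.500000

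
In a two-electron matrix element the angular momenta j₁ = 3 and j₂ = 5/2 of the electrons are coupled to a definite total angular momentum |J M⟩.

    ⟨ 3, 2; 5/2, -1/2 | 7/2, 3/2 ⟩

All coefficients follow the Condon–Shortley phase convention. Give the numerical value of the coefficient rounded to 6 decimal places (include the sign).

+√(2/21) ≈ +0.308607

j₁+j₂−J=2  J+j₁−j₂=4  J−j₁+j₂=3  j₁+j₂+J+1=10
(j₁±m₁, j₂±m₂, J±M) = (5,1,2,3,5,2)
P² = 1536/7
sum k=0..1:
  [0] +1/24 = 1/24
  [1] −1/48 = -1/48
S = 1/48
C² = P²·S² = 2/21 ; C = +0.308607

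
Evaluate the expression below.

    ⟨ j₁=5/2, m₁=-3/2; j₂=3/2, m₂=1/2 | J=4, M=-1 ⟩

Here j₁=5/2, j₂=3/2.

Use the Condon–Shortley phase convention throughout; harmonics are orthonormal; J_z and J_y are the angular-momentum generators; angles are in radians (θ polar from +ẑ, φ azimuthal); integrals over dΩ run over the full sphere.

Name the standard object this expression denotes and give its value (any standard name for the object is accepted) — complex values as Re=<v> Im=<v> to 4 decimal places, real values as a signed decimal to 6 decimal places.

This is a Clebsch–Gordan (vector-coupling) coefficient.
triangle: 0!*5!*3!/9! = 720/362880
(j±m)!: 1!*4!*2!*1!*3!*5! = 34560
prefactor² = (2J+1)*Δ*N² = 4320/7
  k=0: +1/(0!*0!*4!*2!*1!*1!) = 1/48
Σ = 1/48  ⇒  CG² = 4320/7*(1/48)² = 15/56
CG = +√(15/56) = +0.517549

Clebsch–Gordan coefficient, +√(15/56) ≈ +0.517549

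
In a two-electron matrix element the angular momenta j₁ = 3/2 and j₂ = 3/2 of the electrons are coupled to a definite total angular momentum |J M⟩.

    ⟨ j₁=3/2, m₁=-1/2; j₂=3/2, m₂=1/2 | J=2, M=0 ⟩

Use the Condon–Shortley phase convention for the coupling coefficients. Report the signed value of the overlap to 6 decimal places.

j₁+j₂−J=1  J+j₁−j₂=2  J−j₁+j₂=2  j₁+j₂+J+1=6
(j₁±m₁, j₂±m₂, J±M) = (1,2,2,1,2,2)
P² = 4/9
sum k=0..1:
  [0] +1/4 = 1/4
  [1] −1/1 = -1
S = -3/4
C² = P²·S² = 1/4 ; C = -0.500000

-0.500000  (= −√(1/4))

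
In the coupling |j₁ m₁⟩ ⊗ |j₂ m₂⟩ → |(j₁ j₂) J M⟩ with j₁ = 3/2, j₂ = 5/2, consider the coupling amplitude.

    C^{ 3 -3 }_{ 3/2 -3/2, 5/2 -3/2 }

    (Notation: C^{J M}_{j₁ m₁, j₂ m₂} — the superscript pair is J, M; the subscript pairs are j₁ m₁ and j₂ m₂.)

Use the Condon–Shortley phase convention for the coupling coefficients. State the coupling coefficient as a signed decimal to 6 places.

j₁+j₂−J=1  J+j₁−j₂=2  J−j₁+j₂=4  j₁+j₂+J+1=8
(j₁±m₁, j₂±m₂, J±M) = (0,3,1,4,0,6)
P² = 864
sum k=1..1:
  [1] −1/48 = -1/48
S = -1/48
C² = P²·S² = 3/8 ; C = -0.612372

-0.612372  (= −√(3/8))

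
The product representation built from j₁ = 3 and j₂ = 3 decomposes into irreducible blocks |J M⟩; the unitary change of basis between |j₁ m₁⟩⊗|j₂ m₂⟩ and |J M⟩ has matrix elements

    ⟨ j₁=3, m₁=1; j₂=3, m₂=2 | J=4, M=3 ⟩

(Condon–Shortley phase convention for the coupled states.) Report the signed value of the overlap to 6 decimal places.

-0.301511  (= −√(1/11))

j₁+j₂−J=2  J+j₁−j₂=4  J−j₁+j₂=4  j₁+j₂+J+1=11
(j₁±m₁, j₂±m₂, J±M) = (4,2,5,1,7,1)
P² = 82944/11
sum k=1..2:
  [1] −1/144 = -1/144
  [2] +1/288 = 1/288
S = -1/288
C² = P²·S² = 1/11 ; C = -0.301511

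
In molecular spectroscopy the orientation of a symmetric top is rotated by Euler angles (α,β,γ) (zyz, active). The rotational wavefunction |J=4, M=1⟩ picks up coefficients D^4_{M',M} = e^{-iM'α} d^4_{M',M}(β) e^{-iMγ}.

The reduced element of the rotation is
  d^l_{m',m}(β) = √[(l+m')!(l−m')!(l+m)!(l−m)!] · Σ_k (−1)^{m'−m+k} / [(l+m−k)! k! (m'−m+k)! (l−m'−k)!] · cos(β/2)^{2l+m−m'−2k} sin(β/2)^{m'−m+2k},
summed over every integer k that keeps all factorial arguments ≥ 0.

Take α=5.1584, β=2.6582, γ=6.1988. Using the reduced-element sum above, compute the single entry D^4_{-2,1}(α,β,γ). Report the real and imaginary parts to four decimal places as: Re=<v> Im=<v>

Re=-0.3277 Im=-0.4848

D^4_{-2,1}(5.1584,2.6582,6.1988) = e^{-i·-2·5.1584}·d^4_{-2,1}(2.6582)·e^{-i·1·6.1988}. Compute d first:
Half-angle: c=0.239350, s=0.970933. N=√(2·720·120·6)=1018.233765
Admissible k: 3..5 (factorial args all ≥0)
  k=3: (−1)^0·1018.2338/(72)·0.2393^5·0.9709^3 = +0.010168
  k=4: (−1)^1·1018.2338/(48)·0.2393^3·0.9709^5 = -0.250988
  k=5: (−1)^2·1018.2338/(240)·0.2393^1·0.9709^7 = +0.826030
d^4_{-2,1}(2.6582) = +0.010168 -0.250988 +0.826030 = +0.585210
D = (-0.627839-0.778343i)·(+0.585210)·(+0.996442+0.084285i) = -0.327719-0.484841i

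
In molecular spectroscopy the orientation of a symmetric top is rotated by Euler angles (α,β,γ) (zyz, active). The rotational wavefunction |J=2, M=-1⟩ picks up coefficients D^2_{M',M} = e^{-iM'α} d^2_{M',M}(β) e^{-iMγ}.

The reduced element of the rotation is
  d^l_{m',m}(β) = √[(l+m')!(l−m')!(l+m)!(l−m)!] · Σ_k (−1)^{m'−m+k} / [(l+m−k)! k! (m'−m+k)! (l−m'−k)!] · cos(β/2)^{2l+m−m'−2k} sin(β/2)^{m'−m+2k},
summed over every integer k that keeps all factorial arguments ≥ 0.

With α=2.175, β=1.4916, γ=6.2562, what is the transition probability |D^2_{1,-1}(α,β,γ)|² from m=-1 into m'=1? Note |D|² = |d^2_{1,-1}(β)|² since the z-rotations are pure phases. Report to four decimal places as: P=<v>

Split into d^2_{1,-1}(β=1.4916) × two z-phases.
With c≡cos(β/2)=0.734545 and s≡sin(β/2)=0.678560, N=[6·1·1·6]^{1/2}=6.000000
The bounds max(0,m−m')=0 and min(l+m,l−m')=1 give 2 terms
  k=0: (−1)^2·6.0000/(2)·0.7345^2·0.6786^2 = +0.745306
  k=1: (−1)^3·6.0000/(6)·0.7345^0·0.6786^4 = -0.212008
d^2_{1,-1}(1.4916) = +0.745306 -0.212008 = +0.533298
|D^2_{1,-1}|² = |d^2_{1,-1}(β)|² = (+0.533298)² = 0.284407 (the z-rotation phases have unit modulus)

P=0.2844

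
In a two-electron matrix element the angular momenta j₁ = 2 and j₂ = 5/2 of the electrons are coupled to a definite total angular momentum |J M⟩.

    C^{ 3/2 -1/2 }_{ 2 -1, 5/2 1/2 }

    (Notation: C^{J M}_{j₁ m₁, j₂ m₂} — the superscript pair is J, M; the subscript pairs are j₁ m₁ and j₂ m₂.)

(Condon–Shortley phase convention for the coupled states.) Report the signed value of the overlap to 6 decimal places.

j₁+j₂−J=3  J+j₁−j₂=1  J−j₁+j₂=2  j₁+j₂+J+1=7
(j₁±m₁, j₂±m₂, J±M) = (1,3,3,2,1,2)
P² = 48/35
sum k=2..3:
  [2] +1/2 = 1/2
  [3] −1/12 = -1/12
S = 5/12
C² = P²·S² = 5/21 ; C = +0.487950

+0.487950  (= +√(5/21))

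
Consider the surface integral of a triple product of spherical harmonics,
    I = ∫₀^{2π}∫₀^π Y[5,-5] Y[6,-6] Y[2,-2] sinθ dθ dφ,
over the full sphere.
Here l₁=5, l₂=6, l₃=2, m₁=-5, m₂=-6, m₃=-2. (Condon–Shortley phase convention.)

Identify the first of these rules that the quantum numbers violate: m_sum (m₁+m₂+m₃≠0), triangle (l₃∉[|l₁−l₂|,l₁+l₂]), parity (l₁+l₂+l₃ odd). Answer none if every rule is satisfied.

azimuthal sum: -5 − 6 − 2 = -13  ✗
1 ≤ 2 ≤ 11 (triangle on l)
L = 5 + 6 + 2 = 13 (odd)

m_sum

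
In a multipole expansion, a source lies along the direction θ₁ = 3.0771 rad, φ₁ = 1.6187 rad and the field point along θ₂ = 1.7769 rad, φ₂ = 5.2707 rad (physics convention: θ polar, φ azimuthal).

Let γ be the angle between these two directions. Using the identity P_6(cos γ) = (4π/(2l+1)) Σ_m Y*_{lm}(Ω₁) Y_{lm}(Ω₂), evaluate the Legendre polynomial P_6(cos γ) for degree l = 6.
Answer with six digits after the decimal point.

Addition theorem: P_6(cos γ) = (4π/13) Σ_m Y*_{lm}(Ω₁) Y_{lm}(Ω₂), m = −6…6:
  m=-6: (-0.000000-0.000000i) × (+0.415713-0.087856i) = -0.000000-0.000000i  (running Σ = -0.000000-0.000000i)
  m=-5: (+0.000000-0.000002i) × (-0.105531+0.289069i) = +0.000000+0.000000i  (running Σ = +0.000000+0.000000i)
  m=-4: (+0.000060+0.000012i) × (+0.108640+0.139276i) = +0.000005+0.000010i  (running Σ = +0.000005+0.000010i)
  m=-3: (-0.000198+0.001370i) × (-0.315744+0.033000i) = +0.000017-0.000439i  (running Σ = +0.000023-0.000429i)
  m=-2: (-0.021278-0.002045i) × (-0.041623+0.085256i) = +0.001060-0.001729i  (running Σ = +0.001083-0.002158i)
  m=-1: (+0.009961-0.207781i) × (-0.166193-0.266080i) = -0.056942+0.031881i  (running Σ = -0.055859+0.029723i)
  m=0: (+0.973162-0.000000i) × (-0.072346+0.000000i) = -0.070405+0.000000i  (running Σ = -0.126264+0.029723i)
  m=1: (-0.009961-0.207781i) × (+0.166193-0.266080i) = -0.056942-0.031881i  (running Σ = -0.183205-0.002158i)
  m=2: (-0.021278+0.002045i) × (-0.041623-0.085256i) = +0.001060+0.001729i  (running Σ = -0.182145-0.000429i)
  m=3: (+0.000198+0.001370i) × (+0.315744+0.033000i) = +0.000017+0.000439i  (running Σ = -0.182128+0.000010i)
  m=4: (+0.000060-0.000012i) × (+0.108640-0.139276i) = +0.000005-0.000010i  (running Σ = -0.182123+0.000000i)
  m=5: (-0.000000-0.000002i) × (+0.105531+0.289069i) = +0.000000-0.000000i  (running Σ = -0.182123-0.000000i)
  m=6: (-0.000000+0.000000i) × (+0.415713+0.087856i) = -0.000000+0.000000i  (running Σ = -0.182123-0.000000i)
Total Σ_m = -0.182123-0.000000i. Multiply by 0.966644: -0.176048-0.000000i. P_6(cos γ) = -0.176048

-0.176048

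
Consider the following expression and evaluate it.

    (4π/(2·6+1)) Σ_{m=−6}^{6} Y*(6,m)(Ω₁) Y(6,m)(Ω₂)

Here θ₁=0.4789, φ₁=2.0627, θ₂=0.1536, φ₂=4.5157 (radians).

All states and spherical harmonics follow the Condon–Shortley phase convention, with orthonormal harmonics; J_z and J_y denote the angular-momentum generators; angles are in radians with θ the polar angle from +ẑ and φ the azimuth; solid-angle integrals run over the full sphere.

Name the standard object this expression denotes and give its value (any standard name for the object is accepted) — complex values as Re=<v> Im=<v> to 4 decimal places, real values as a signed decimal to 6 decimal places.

This sum is the spherical-harmonic addition theorem: it equals the Legendre polynomial P_l(cos γ) of the angle γ between the two directions.
Term-by-term m-sum for l=6 (normalisation 4π/13 = 0.966644):
  term(m=-6) = -0.00000 - 0.00000j   from Y*(Ω₁)=0.00454 - 0.00087j, Y(Ω₂)=-0.00000 - 0.00001j
  term(m=-5) = 0.00000 + 0.00000j   from Y*(Ω₁)=-0.01945 - 0.02395j, Y(Ω₂)=-0.00012 + 0.00008j
  term(m=-4) = -0.00022 + 0.00009j   from Y*(Ω₁)=-0.04765 + 0.11371j, Y(Ω₂)=0.00134 + 0.00135j
  term(m=-3) = 0.00272 - 0.00503j   from Y*(Ω₁)=0.31896 - 0.03042j, Y(Ω₂)=0.00993 - 0.01483j
  term(m=-2) = 0.01102 + 0.05622j   from Y*(Ω₁)=-0.27945 - 0.42009j, Y(Ω₂)=-0.10488 - 0.04353j
  term(m=-1) = -0.10720 - 0.08822j   from Y*(Ω₁)=-0.14671 + 0.27380j, Y(Ω₂)=-0.08734 + 0.43833j
  term(m=+0) = -0.24008 + 0.00000j   from Y*(Ω₁)=-0.30776 + 0.00000j, Y(Ω₂)=0.78010 + 0.00000j
  term(m=+1) = -0.10720 + 0.08822j   from Y*(Ω₁)=0.14671 + 0.27380j, Y(Ω₂)=0.08734 + 0.43833j
  term(m=+2) = 0.01102 - 0.05622j   from Y*(Ω₁)=-0.27945 + 0.42009j, Y(Ω₂)=-0.10488 + 0.04353j
  term(m=+3) = 0.00272 + 0.00503j   from Y*(Ω₁)=-0.31896 - 0.03042j, Y(Ω₂)=-0.00993 - 0.01483j
  term(m=+4) = -0.00022 - 0.00009j   from Y*(Ω₁)=-0.04765 - 0.11371j, Y(Ω₂)=0.00134 - 0.00135j
  term(m=+5) = 0.00000 - 0.00000j   from Y*(Ω₁)=0.01945 - 0.02395j, Y(Ω₂)=0.00012 + 0.00008j
  term(m=+6) = -0.00000 + 0.00000j   from Y*(Ω₁)=0.00454 + 0.00087j, Y(Ω₂)=-0.00000 + 0.00001j
Σ over m = -0.42743 - 0.00000j; ×(4π/13) → -0.41317 - 0.00000j. Real part: -0.413172

Legendre polynomial (addition theorem), -0.413172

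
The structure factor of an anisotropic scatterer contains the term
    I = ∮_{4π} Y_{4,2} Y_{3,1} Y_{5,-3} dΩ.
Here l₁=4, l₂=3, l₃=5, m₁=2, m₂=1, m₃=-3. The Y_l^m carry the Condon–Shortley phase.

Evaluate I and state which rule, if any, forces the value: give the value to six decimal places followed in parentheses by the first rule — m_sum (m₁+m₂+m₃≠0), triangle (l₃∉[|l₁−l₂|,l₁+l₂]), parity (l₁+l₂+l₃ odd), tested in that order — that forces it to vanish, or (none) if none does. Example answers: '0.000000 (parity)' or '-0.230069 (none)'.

-0.144236 (none)

Rules hold: Σm=0, L=12 even, 1≤5≤7.
N = 9·7·11 = 693
Δ = 2!·6!·4!/13! = 1/180180
Racah Σ t=0..2: t=0:+1/576 t=1:−1/144 t=2:+1/576 = -1/288
⇒ 3j(4 3 5; 0 0 0)² = 20/1001, sgn +1
Racah Σ t=0..2: t=0:+1/2304 t=1:−1/720 t=2:+1/5760 = -1/1280
⇒ 3j(4 3 5; 2 1 -3)² = 27/1430, sgn -1
4πI² = N·(3j₀)²·(3jₘ)² = 486/1859
I = -1·√(0.261431/4π) = -0.14423595
No selection rule forces the value: the integral is nonzero (none).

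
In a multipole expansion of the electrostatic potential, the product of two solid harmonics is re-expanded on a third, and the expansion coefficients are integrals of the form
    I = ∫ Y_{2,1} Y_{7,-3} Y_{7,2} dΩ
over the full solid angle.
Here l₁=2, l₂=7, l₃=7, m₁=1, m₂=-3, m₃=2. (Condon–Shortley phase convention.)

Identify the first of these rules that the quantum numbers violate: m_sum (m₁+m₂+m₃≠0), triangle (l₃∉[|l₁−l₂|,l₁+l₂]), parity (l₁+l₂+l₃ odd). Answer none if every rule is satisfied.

none

azimuthal sum: 1 − 3 + 2 = 0  ✓
5 ≤ 7 ≤ 9 (triangle on l)  ✓
L = 2 + 7 + 7 = 16 (even)  ✓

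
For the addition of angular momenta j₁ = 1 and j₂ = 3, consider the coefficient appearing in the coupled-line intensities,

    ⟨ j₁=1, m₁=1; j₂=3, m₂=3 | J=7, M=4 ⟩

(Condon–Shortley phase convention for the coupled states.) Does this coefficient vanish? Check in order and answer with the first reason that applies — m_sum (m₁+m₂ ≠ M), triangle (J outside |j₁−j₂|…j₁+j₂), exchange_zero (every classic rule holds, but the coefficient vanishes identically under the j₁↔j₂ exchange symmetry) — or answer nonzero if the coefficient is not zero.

triangle

m-sum: m₁+m₂ = 1+3 = 4, M = 4  ✓
triangle: need |j₁−j₂| ≤ J ≤ j₁+j₂, i.e. J ∈ [2, 4]; J = 7 is outside ✗ ⇒ coefficient is 0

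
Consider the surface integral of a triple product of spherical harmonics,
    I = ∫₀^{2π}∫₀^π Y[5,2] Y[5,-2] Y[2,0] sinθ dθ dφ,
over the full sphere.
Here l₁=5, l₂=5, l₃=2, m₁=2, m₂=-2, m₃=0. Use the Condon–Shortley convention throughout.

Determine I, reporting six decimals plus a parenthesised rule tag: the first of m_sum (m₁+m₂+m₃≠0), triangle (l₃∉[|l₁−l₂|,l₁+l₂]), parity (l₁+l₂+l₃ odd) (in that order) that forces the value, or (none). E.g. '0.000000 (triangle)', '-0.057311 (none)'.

m-sum 0 ✓  L=12 even ✓  0≤2≤10 ✓
Π(2lᵢ+1) = 11×11×5 = 605
triangle coeff Δ(5,5,2) = 1/38610
Σ_t [3,5]: t=3:−1/2880 t=4:+1/576 t=5:−1/2880 = 1/960
(3j)²=10/429 [(5 5 2; 0 0 0)], sign=+1
Σ_t [1,3]: t=1:−1/20160 t=2:+1/1440 t=3:−1/2880 = 1/3360
(3j)²=6/715 [(5 5 2; 2 -2 0)], sign=+1
⇒ 4πI² = 20/169
I = (+1)√(20/169/(4π)) = 0.09704356
No selection rule forces the value: the integral is nonzero (none).

0.097044 (none)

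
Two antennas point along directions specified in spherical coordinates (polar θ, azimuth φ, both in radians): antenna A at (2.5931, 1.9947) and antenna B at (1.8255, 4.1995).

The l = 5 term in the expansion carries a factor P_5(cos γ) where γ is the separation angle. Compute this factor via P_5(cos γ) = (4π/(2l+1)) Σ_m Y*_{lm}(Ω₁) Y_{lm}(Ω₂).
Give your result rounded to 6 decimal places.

Expand P_5 via completeness: Σ_{m} conj(Y_{5,m}) at Ω₁ times Y_{5,m} at Ω₂ —
  m=-5: Y*=-0.01526 - 0.00933j  Y=-0.21495 - 0.33013j  product 0.00020 + 0.00704j
  m=-4: Y*=0.01152 - 0.09184j  Y=0.14999 - 0.28758j  product -0.02468 - 0.01709j
  m=-3: Y*=0.26023 - 0.08024j  Y=-0.13433 + 0.00432j  product -0.03461 + 0.01190j
  m=-2: Y*=0.30809 + 0.34917j  Y=-0.16784 - 0.27684j  product 0.04495 - 0.14390j
  m=-1: Y*=-0.13326 + 0.29530j  Y=-0.02979 + 0.05290j  product -0.01165 - 0.01585j
  m=+0: Y*=0.25627 + 0.00000j  Y=-0.31854 + 0.00000j  product -0.08163 + 0.00000j
  m=+1: Y*=0.13326 + 0.29530j  Y=0.02979 + 0.05290j  product -0.01165 + 0.01585j
  m=+2: Y*=0.30809 - 0.34917j  Y=-0.16784 + 0.27684j  product 0.04495 + 0.14390j
  m=+3: Y*=-0.26023 - 0.08024j  Y=0.13433 + 0.00432j  product -0.03461 - 0.01190j
  m=+4: Y*=0.01152 + 0.09184j  Y=0.14999 + 0.28758j  product -0.02468 + 0.01709j
  m=+5: Y*=0.01526 - 0.00933j  Y=0.21495 - 0.33013j  product 0.00020 - 0.00704j
Σ over m = -0.13321 + 0.00000j; ×(4π/11) → -0.15218 + 0.00000j. Real part: -0.152180

-0.152180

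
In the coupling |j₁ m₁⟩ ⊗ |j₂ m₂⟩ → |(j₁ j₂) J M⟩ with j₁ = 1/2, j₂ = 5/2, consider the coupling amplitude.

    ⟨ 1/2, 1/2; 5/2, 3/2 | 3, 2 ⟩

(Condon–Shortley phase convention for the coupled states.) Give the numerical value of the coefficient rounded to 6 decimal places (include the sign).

triangle: 0!*1!*5!/7! = 120/5040
(j±m)!: 1!*0!*4!*1!*5!*1! = 2880
prefactor² = (2J+1)*Δ*N² = 480
  k=0: +1/(0!*0!*0!*4!*1!*1!) = 1/24
Σ = 1/24  ⇒  CG² = 480*(1/24)² = 5/6
CG = +√(5/6) = +0.912871

+√(5/6) ≈ +0.912871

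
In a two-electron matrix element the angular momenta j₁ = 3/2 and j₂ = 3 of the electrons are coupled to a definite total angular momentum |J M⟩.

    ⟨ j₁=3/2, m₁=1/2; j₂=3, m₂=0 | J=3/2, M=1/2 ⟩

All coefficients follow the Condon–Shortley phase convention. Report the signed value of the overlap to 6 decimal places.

triangle: 3!×0!×3!/7! = 36/5040
(j±m)!: 2!×1!×3!×3!×2!×1! = 144
prefactor² = (2J+1)×Δ×N² = 144/35
  k=1: −1/(1!×2!×0!×2!×0!×1!) = -1/4
Σ = -1/4  ⇒  CG² = 144/35×(-1/4)² = 9/35
CG = −√(9/35) = -0.507093

−√(9/35) = -0.507093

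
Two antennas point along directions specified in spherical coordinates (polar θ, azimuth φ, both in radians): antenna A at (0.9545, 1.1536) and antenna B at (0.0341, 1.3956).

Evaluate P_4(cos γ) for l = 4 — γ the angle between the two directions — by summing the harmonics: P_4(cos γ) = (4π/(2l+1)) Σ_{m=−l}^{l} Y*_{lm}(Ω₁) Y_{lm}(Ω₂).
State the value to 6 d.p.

-0.411251

Summing Y*_{l m}(θ₁,φ₁)·Y_{l m}(θ₂,φ₂) over m ∈ [−4, 4]; prefactor 4π/(2·4+1) = 1.396263:
  [-4]  conj(Y_{4,-4})(Ω₁) = -0.01920 - 0.19529j ; Y_{4,-4}(Ω₂) = 0.00000 + 0.00000j ; Δ = 0.00000 - 0.00000j
  [-3]  conj(Y_{4,-3})(Ω₁) = -0.37327 - 0.12337j ; Y_{4,-3}(Ω₂) = -0.00002 + 0.00004j ; Δ = 0.00001 - 0.00001j
  [-2]  conj(Y_{4,-2})(Ω₁) = -0.20029 + 0.22094j ; Y_{4,-2}(Ω₂) = -0.00219 - 0.00080j ; Δ = 0.00061 - 0.00032j
  [-1]  conj(Y_{4,-1})(Ω₁) = -0.05979 - 0.13490j ; Y_{4,-1}(Ω₂) = 0.01122 - 0.06336j ; Δ = -0.00922 + 0.00228j
  [+0]  conj(Y_{4,0})(Ω₁) = -0.32965 + 0.00000j ; Y_{4,0}(Ω₂) = 0.84137 + 0.00000j ; Δ = -0.27736 + 0.00000j
  [+1]  conj(Y_{4,1})(Ω₁) = 0.05979 - 0.13490j ; Y_{4,1}(Ω₂) = -0.01122 - 0.06336j ; Δ = -0.00922 - 0.00228j
  [+2]  conj(Y_{4,2})(Ω₁) = -0.20029 - 0.22094j ; Y_{4,2}(Ω₂) = -0.00219 + 0.00080j ; Δ = 0.00061 + 0.00032j
  [+3]  conj(Y_{4,3})(Ω₁) = 0.37327 - 0.12337j ; Y_{4,3}(Ω₂) = 0.00002 + 0.00004j ; Δ = 0.00001 + 0.00001j
  [+4]  conj(Y_{4,4})(Ω₁) = -0.01920 + 0.19529j ; Y_{4,4}(Ω₂) = 0.00000 - 0.00000j ; Δ = 0.00000 + 0.00000j
Accumulated sum -0.29454 - 0.00000j; after 4π/(2l+1) scaling, -0.41125 - 0.00000j ⇒ P_4 = -0.411251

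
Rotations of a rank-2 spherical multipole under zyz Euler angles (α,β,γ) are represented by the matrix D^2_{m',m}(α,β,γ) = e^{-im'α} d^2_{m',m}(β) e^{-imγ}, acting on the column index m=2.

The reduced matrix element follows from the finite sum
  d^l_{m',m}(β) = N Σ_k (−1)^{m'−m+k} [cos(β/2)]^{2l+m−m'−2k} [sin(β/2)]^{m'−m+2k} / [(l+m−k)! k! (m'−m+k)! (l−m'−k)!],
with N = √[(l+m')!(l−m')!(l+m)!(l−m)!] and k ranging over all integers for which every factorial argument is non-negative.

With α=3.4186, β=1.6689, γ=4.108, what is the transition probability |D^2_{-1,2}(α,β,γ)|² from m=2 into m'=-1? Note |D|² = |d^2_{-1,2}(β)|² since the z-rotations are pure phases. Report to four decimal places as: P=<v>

First d^2_{-1,2}(β=1.6689), then the phase factors e^{-i(-1)α} and e^{-i(2)γ}:
c=cos(1.668900/2)=0.671585, s=sin(1.668900/2)=0.740927; N=√[1·6·24·1]=12.000000
k∈{3} keeps every argument non-negative
  k=3: (−1)^0·12.0000/(6)·0.6716^1·0.7409^3 = +0.546334
d^2_{-1,2}(1.6689) = +0.546334
|D^2_{-1,2}|² = |d^2_{-1,2}(β)|² = (+0.546334)² = 0.298480 (the z-rotation phases have unit modulus)

P=0.2985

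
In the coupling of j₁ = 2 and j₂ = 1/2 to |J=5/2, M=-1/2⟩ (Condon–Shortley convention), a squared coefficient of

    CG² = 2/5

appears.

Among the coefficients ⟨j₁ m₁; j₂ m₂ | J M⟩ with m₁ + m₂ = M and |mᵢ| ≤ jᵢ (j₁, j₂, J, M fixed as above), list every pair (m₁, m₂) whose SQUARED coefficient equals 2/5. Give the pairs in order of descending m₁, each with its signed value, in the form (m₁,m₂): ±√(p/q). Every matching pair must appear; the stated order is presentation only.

Admissible pairs with m₁+m₂ = M = -1/2: (-1,1/2), (0,-1/2)
  (m₁,m₂)=(0,-1/2): CG² = 3/5, CG = +√(3/5)
  (m₁,m₂)=(-1,1/2): CG² = 2/5, CG = +√(2/5)   ← matches the target
Pairs with CG² = 2/5: (-1,1/2): +√(2/5)

(-1,1/2): +√(2/5)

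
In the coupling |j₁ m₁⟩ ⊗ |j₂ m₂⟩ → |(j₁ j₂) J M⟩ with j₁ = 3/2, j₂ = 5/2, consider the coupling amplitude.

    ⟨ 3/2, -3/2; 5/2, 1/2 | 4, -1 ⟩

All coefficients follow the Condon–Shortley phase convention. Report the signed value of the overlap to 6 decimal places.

+0.422577

√[9·0!3!5!/9! · 0!3!3!2!3!5!] = √(6480/7)
  +(−1)^0/∏(0,0,3,3,0,2)! = 1/72  (running 1/72)
⟨..|..⟩ = √(6480/7)·(1/72) = +0.422577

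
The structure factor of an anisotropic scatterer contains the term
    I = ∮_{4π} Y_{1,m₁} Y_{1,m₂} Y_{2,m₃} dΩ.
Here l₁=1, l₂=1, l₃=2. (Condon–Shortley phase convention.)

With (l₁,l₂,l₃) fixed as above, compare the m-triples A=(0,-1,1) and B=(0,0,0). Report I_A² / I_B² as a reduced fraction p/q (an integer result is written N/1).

Same 1,1,2: normalisation and zero-m 3j drop out of the ratio.
A: Δ: 0! 2! 2! / 5! → 1/30; sum: t=0:+1/2 = 1/2; 3j²(1 1 2; 0 -1 1) = Δ·Π!·Σ² = 1/10  (sign -1)
B: Δ: 0! 2! 2! / 5! → 1/30; sum: t=0:+1/1 = 1/1; 3j²(1 1 2; 0 0 0) = Δ·Π!·Σ² = 2/15  (sign +1)
I_A²/I_B² = (1/10)/(2/15) = 3/4

3/4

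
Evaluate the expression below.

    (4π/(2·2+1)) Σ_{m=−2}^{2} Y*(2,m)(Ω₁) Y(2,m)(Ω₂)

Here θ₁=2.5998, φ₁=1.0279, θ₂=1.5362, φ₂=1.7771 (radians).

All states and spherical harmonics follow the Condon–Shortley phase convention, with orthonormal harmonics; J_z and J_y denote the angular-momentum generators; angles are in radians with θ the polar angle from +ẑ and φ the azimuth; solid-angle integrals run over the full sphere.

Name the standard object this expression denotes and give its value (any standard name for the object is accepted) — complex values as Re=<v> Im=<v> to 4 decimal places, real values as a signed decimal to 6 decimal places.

Legendre polynomial (addition theorem), -0.318624

This sum is the spherical-harmonic addition theorem: it equals the Legendre polynomial P_l(cos γ) of the angle γ between the two directions.
Summing Y*_{l m}(θ₁,φ₁)·Y_{l m}(θ₂,φ₂) over m ∈ [−2, 2]; prefactor 4π/(2·2+1) = 2.513274:
  [-2]  conj(Y_{2,-2})(Ω₁) = -0.047888+0.090871i ; Y_{2,-2}(Ω₂) = -0.353434+0.154710i ; Δ = +0.002867-0.039526i
  [-1]  conj(Y_{2,-1})(Ω₁) = -0.176336-0.292251i ; Y_{2,-1}(Ω₂) = -0.005471-0.026140i ; Δ = -0.006675+0.006208i
  [+0]  conj(Y_{2,0})(Ω₁) = +0.379178-0.000000i ; Y_{2,0}(Ω₂) = -0.314260+0.000000i ; Δ = -0.119160+0.000000i
  [+1]  conj(Y_{2,1})(Ω₁) = +0.176336-0.292251i ; Y_{2,1}(Ω₂) = +0.005471-0.026140i ; Δ = -0.006675-0.006208i
  [+2]  conj(Y_{2,2})(Ω₁) = -0.047888-0.090871i ; Y_{2,2}(Ω₂) = -0.353434-0.154710i ; Δ = +0.002867+0.039526i
Σ over m = -0.126777+0.000000i; ×(4π/5) → -0.318624+0.000000i. Real part: -0.318624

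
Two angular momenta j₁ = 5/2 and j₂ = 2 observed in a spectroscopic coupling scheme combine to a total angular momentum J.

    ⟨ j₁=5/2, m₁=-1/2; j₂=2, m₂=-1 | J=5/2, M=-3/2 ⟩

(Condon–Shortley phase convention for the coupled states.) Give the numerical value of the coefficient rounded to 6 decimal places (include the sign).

√[6·2!3!2!/8! · 2!3!1!3!1!4!] = √(216/35)
  +(−1)^0/∏(0,2,3,1,0,1)! = 1/12  (running 1/12)
  +(−1)^1/∏(1,1,2,0,1,2)! = -1/4  (running -1/6)
⟨..|..⟩ = √(216/35)·(-1/6) = -0.414039

-0.414039  (= −√(6/35))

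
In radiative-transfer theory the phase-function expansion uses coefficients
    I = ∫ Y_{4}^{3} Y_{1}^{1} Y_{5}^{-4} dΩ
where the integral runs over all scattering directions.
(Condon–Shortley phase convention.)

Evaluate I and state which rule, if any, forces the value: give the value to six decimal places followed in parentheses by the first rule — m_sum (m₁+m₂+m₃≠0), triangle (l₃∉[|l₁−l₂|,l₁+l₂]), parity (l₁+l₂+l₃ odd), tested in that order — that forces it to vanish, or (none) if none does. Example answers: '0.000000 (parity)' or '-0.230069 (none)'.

0.294638 (none)

m-sum 0 ✓  L=10 even ✓  3≤5≤5 ✓
Π(2lᵢ+1) = 9×3×11 = 297
triangle coeff Δ(4,1,5) = 1/495
Σ_t [0,0]: t=0:+1/576 = 1/576
(3j)²=5/99 [(4 1 5; 0 0 0)], sign=-1
Σ_t [0,0]: t=0:+1/10080 = 1/10080
(3j)²=4/55 [(4 1 5; 3 1 -4)], sign=-1
⇒ 4πI² = 12/11
I = (+1)√(12/11/(4π)) = 0.29463840
No selection rule forces the value: the integral is nonzero (none).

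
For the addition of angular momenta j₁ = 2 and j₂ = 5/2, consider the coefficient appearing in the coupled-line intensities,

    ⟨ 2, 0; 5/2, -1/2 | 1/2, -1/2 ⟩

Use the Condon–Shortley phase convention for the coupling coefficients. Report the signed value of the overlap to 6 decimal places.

+0.447214  (= +√(1/5))

triangle: 4!·0!·1!/6! = 24/720
(j±m)!: 2!·2!·2!·3!·0!·1! = 48
prefactor² = (2J+1)·Δ·N² = 16/5
  k=2: +1/(2!·2!·0!·0!·0!·1!) = 1/4
Σ = 1/4  ⇒  CG² = 16/5·(1/4)² = 1/5
CG = +√(1/5) = +0.447214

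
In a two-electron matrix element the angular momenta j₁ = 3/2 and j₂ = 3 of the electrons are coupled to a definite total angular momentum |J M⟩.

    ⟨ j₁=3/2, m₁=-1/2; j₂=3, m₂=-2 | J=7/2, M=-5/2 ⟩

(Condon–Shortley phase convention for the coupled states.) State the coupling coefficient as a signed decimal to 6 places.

+0.377964  (= +√(1/7))

√[8·1!2!5!/9! · 1!2!1!5!1!6!] = √(6400/7)
  +(−1)^0/∏(0,1,2,1,0,4)! = 1/48  (running 1/48)
  +(−1)^1/∏(1,0,1,0,1,5)! = -1/120  (running 1/80)
⟨..|..⟩ = √(6400/7)·(1/80) = +0.377964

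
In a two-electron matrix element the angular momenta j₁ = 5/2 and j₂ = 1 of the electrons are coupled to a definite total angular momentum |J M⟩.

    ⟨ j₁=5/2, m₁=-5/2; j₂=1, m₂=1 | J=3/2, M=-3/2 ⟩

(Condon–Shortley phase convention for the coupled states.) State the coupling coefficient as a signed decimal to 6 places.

+√(2/3) ≈ +0.816497

j₁+j₂−J=2  J+j₁−j₂=3  J−j₁+j₂=0  j₁+j₂+J+1=6
(j₁±m₁, j₂±m₂, J±M) = (0,5,2,0,0,3)
P² = 96
sum k=2..2:
  [2] +1/12 = 1/12
S = 1/12
C² = P²·S² = 2/3 ; C = +0.816497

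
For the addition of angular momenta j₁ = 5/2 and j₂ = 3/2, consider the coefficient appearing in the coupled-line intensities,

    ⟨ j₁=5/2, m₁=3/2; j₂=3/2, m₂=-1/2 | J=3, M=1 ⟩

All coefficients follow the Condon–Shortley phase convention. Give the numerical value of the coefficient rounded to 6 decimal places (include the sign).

+√(49/120) = +0.639010

triangle: 1!×4!×2!/8! = 48/40320
(j±m)!: 4!×1!×1!×2!×4!×2! = 2304
prefactor² = (2J+1)×Δ×N² = 96/5
  k=0: +1/(0!×1!×1!×1!×3!×1!) = 1/6
  k=1: −1/(1!×0!×0!×0!×4!×2!) = -1/48
Σ = 7/48  ⇒  CG² = 96/5×(7/48)² = 49/120
CG = +√(49/120) = +0.639010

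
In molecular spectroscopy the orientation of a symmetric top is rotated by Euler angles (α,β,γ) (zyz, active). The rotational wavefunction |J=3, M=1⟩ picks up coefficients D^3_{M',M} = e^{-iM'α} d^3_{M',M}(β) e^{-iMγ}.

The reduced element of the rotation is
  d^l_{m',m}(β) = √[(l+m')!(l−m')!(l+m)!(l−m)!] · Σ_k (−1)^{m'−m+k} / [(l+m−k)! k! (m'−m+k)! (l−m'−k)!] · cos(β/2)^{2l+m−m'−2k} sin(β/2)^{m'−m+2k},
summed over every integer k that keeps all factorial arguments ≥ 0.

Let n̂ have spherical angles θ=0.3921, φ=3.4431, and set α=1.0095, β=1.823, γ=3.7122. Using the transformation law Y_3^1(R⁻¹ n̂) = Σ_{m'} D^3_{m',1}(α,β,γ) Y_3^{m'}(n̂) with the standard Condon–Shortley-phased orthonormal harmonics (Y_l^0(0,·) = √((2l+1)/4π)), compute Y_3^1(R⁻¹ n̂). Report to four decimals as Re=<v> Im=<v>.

Need the full column D^3_{m',1} for m'=−3..3 at α=1.0095, β=1.8230, γ=3.7122.
cos(β/2)=0.612561, sin(β/2)=0.790423
d^3_{-3,1}: single k=4 term ⇒ +0.567262;  D = +0.439764-0.358320i
d^3_{-2,1}: k∈[3..4] ⇒ +0.717889 -0.597652 = +0.120237;  D = -0.014681-0.119337i
d^3_{-1,1}: k∈[2..4] ⇒ +0.527798 -1.171730 +0.243870 = -0.400062;  D = +0.362145+0.170001i
d^3_{0,1}: k∈[1..3] ⇒ +0.236155 -1.179611 +0.654695 = -0.288762;  D = +0.243014-0.155973i
d^3_{1,1}: k∈[0..2] ⇒ +0.052832 -0.703731 +0.878798 = +0.227899;  D = +0.002122+0.227889i
d^3_{2,1}: k∈[0..1] ⇒ -0.215579 +0.717889 = +0.502310;  D = +0.427709+0.263401i
d^3_{3,1}: single k=0 term ⇒ +0.340692;  D = +0.305653-0.150490i
Y_3^{m'}(θ=0.3921,φ=3.4431) and Σ D·Y over m':
  (+0.4398-0.3583i)·(-0.0144+0.0183i)  (-0.0147-0.1193i)·(+0.1136-0.0782i)  (+0.3621+0.1700i)·(-0.3856+0.1199i)  (+0.2430-0.1560i)·(+0.4379+0.0000i)  (+0.0021+0.2279i)·(+0.3856+0.1199i)  (+0.4277+0.2634i)·(+0.1136+0.0782i)  (+0.3057-0.1505i)·(+0.0144+0.0183i)
Y_3^1(R⁻¹ n̂) = -0.055757+0.065296i

Re=-0.0558 Im=0.0653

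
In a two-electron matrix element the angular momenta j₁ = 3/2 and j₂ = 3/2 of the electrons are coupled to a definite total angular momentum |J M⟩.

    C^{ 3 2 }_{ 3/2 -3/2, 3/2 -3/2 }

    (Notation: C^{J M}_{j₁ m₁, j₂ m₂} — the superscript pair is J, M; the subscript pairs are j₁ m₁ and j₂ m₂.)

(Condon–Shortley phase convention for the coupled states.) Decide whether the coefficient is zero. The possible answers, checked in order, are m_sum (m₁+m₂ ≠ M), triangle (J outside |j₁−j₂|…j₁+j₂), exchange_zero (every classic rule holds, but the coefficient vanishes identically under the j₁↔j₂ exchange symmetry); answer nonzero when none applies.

m_sum

m-sum: m₁+m₂ = -3/2+(-3/2) = -3, M = 2  ✗ ⇒ coefficient is 0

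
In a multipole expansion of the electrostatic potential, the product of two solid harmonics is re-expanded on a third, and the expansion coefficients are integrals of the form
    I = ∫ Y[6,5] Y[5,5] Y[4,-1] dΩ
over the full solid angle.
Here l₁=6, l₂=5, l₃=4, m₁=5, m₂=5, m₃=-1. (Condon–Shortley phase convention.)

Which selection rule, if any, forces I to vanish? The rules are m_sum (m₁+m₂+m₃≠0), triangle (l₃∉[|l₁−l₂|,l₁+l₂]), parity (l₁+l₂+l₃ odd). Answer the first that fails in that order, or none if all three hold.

azimuthal sum: 5 + 5 − 1 = 9  ✗
1 ≤ 4 ≤ 11 (triangle on l)
L = 6 + 5 + 4 = 15 (odd)

m_sum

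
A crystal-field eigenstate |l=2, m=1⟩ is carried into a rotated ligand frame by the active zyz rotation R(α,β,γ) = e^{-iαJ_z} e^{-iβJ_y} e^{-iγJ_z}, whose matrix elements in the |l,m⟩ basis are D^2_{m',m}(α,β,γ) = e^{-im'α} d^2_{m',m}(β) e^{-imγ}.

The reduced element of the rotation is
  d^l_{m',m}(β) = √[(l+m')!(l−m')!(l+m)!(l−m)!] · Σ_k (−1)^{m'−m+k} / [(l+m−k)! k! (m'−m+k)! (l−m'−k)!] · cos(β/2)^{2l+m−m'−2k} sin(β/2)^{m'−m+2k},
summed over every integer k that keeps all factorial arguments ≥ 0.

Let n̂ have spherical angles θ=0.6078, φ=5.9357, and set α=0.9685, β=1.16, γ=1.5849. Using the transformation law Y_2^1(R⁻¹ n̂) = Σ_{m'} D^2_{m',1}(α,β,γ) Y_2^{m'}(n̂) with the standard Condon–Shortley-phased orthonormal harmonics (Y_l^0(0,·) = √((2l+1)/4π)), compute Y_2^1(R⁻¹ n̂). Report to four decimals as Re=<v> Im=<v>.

Need the full column D^2_{m',1} for m'=−2..2 at α=0.9685, β=1.1600, γ=1.5849.
cos(β/2)=0.836463, sin(β/2)=0.548024
d^2_{-2,1}: single k=3 term ⇒ +0.275344;  D = +0.258452+0.094958i
d^2_{-1,1}: k∈[2..3] ⇒ +0.630396 -0.090198 = +0.540198;  D = +0.440782-0.312289i
d^2_{0,1}: k∈[1..2] ⇒ +0.785624 -0.337226 = +0.448398;  D = -0.006324-0.448354i
d^2_{1,1}: k∈[0..1] ⇒ +0.489538 -0.630396 = -0.140858;  D = +0.117186+0.078156i
d^2_{2,1}: single k=0 term ⇒ -0.641459;  D = +0.595628-0.238114i
Y_2^{m'}(θ=0.6078,φ=5.9357) and Σ D·Y over m':
  (+0.2585+0.0950i)·(+0.0968+0.0807i)  (+0.4408-0.3123i)·(+0.3405+0.1233i)  (-0.0063-0.4484i)·(+0.3222+0.0000i)  (+0.1172+0.0782i)·(-0.3405+0.1233i)  (+0.5956-0.2381i)·(+0.0968-0.0807i)
Y_2^1(R⁻¹ n̂) = +0.192795-0.249659i

Re=0.1928 Im=-0.2497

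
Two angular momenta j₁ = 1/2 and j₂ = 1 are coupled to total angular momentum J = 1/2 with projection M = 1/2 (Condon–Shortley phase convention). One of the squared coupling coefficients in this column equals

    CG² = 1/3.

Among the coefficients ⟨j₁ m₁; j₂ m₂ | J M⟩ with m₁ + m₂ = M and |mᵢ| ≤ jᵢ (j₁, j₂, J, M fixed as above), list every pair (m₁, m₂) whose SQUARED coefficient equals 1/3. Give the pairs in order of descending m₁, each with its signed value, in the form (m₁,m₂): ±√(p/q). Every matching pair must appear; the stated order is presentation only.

(1/2,0): +√(1/3)

Admissible pairs with m₁+m₂ = M = 1/2: (-1/2,1), (1/2,0)
  (m₁,m₂)=(1/2,0): CG² = 1/3, CG = +√(1/3)   ← matches the target
  (m₁,m₂)=(-1/2,1): CG² = 2/3, CG = −√(2/3)
Pairs with CG² = 1/3: (1/2,0): +√(1/3)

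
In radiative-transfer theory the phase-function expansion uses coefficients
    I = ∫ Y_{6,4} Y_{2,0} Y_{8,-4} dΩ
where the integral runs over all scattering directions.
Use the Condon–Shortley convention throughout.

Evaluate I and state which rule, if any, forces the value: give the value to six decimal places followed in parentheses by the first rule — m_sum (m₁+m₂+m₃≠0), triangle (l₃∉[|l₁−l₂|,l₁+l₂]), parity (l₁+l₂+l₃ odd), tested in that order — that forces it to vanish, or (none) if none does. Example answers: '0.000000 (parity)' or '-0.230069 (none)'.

Rules hold: Σm=0, L=16 even, 4≤8≤8.
N = 13·5·17 = 1105
Δ = 0!·12!·4!/17! = 1/30940
Racah Σ t=0..0: t=0:+1/2073600 = 1/2073600
⇒ 3j(6 2 8; 0 0 0)² = 28/1105, sgn +1
Racah Σ t=0..0: t=0:+1/29030400 = 1/29030400
⇒ 3j(6 2 8; 4 0 -4)² = 99/7735, sgn +1
4πI² = N·(3j₀)²·(3jₘ)² = 396/1105
I = +1·√(0.358371/4π) = 0.16887351
No selection rule forces the value: the integral is nonzero (none).

0.168874 (none)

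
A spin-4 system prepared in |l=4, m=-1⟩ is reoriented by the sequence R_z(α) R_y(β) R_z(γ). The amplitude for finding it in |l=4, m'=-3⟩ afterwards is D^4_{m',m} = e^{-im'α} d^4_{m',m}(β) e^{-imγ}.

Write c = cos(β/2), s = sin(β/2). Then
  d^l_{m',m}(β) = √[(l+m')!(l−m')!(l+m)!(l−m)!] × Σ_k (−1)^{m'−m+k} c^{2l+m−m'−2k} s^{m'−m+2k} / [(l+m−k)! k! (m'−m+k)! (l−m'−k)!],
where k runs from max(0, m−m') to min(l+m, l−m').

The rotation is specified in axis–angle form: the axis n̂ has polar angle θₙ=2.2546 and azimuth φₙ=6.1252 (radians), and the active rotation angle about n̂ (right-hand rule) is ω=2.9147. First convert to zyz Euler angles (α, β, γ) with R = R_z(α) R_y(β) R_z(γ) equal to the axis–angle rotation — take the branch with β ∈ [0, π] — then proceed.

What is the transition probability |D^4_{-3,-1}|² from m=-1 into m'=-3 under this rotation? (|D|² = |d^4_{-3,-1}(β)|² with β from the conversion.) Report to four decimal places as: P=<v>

P=0.2055

Axis–angle → zyz. n̂ = (sinθₙcosφₙ, sinθₙsinφₙ, cosθₙ) = (+0.765522, -0.121958, -0.631746), ω = 2.9147.
R = I cosω + sinω [n̂]ₓ + (1−cosω) n̂n̂ᵀ gives
  R = [+0.182657, -0.042218, -0.982270; -0.326441, -0.945004, -0.020087; -0.927401, +0.324322, -0.186393]
β = atan2(√(R₁₃²+R₂₃²), R₃₃) = 1.758286; α = atan2(R₂₃, R₁₃) mod 2π = 3.162039; γ = atan2(R₃₂, −R₃₁) mod 2π = 0.336417
Split into d^4_{-3,-1}(β=1.7583) × two z-phases.
c=cos(1.758286/2)=0.637812, s=sin(1.758286/2)=0.770192; N=√[1·5040·6·120]=1904.940944
The bounds max(0,m−m')=2 and min(l+m,l−m')=3 give 2 terms
  k=2: (−1)^0·1904.9409/(240)·0.6378^6·0.7702^2 = +0.316974
  k=3: (−1)^1·1904.9409/(144)·0.6378^4·0.7702^4 = -0.770346
d^4_{-3,-1}(1.7583) = +0.316974 -0.770346 = -0.453372
|D^4_{-3,-1}|² = |d^4_{-3,-1}(β)|² = (-0.453372)² = 0.205546 (the z-rotation phases have unit modulus)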